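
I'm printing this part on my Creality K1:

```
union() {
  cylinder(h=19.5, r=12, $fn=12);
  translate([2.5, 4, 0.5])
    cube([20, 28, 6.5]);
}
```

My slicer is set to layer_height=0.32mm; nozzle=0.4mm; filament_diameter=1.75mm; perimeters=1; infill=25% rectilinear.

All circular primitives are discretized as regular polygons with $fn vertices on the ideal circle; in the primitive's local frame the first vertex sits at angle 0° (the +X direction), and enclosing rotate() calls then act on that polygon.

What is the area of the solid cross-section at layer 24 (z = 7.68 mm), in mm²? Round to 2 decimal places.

432.00 mm²

At z = 7.68 mm: the cylinder: section is a regular 12-gon, circumradius r=12 (area = (12/2)·12.000²·sin(360°/12) = 432.00 mm²); the cube at (2.5, 4) does not reach this height (z outside [0.5, 7]); Merging all regions: only the r=12 cylinder is present, so the union is just that shape — area = 432.00 mm². Overall, the cross-section is a single solid region. Net area = 432.00 mm².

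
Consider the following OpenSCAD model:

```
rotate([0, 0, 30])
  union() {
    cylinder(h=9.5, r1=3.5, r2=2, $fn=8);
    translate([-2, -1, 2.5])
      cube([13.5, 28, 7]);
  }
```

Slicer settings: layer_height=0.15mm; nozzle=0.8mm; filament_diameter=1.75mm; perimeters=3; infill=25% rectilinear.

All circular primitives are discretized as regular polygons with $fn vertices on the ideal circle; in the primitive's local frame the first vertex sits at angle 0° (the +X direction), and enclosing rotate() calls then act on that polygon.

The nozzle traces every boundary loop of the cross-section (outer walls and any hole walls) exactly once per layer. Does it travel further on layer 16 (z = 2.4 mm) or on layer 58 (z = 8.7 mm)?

Layer 16 (z = 2.4): the cone contributes a regular 8-gon of circumradius 3.121 (interpolated between r1=3.5 and r2=2 at t=0.253) (perimeter = 2·8·3.121·sin(180°/8) = 19.11 mm); the cube at (-2, -1) does not reach this height (z outside [2.5, 9.5]); Combining (union): only the cone is present, so the union is just that shape — boundary = 19.11 mm; (rotated 30° about Z; rotation is an isometry so areas/perimeters/island counts are preserved). So its perimeter = 19.11 mm. Layer 58 (z = 8.7): the cone: at t=0.916 of its height the radius interpolates to r₁+(r₂−r₁)t = 2.126, giving a regular 8-gon of that circumradius (perimeter = 2·8·2.126·sin(180°/8) = 13.02 mm); the cube at (-2, -1) is present — its section is the full 13.5×28 rectangle (perimeter 83.00 mm); Merging all regions: the regions partially overlap (shared area 10.19 mm²), so the edge portions inside another operand are dropped and the merged outline is re-measured after clipping — boundary = 83.97 mm; (whole slice rotated 30° about Z — lengths, areas and connectivity unchanged). So its perimeter = 83.97 mm. Layer 58 is larger (83.97 vs 19.11 mm).

layer 58 (z = 8.7 mm)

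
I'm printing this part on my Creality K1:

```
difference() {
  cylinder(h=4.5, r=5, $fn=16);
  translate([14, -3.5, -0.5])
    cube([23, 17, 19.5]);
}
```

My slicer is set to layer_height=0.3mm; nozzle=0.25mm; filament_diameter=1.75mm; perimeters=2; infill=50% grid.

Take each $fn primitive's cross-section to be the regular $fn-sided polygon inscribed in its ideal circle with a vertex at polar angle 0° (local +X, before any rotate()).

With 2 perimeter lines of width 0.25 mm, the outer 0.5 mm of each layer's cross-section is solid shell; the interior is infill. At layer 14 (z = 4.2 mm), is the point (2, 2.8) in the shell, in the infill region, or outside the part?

infill

At z = 4.2 mm: the r=5 cylinder gives a regular 16-gon of circumradius 5 (constant along its height); the cube at (14, -3.5) (footprint 23×17) is included at this height; After the difference (first − rest): starting from the r=5 cylinder, the 23×17 cube at (14, -3.5) misses the remaining region (no effect) — 1 connected region. Overall, the cross-section is a single solid region. The nearest boundary edge runs (1.91, 4.62)→(3.54, 3.54); distance from the point to it = 1.46 mm. The point is inside the cross-section and 1.46 mm from the nearest boundary — more than the 0.5 mm shell width (2 × 0.25), so it's in the infill interior.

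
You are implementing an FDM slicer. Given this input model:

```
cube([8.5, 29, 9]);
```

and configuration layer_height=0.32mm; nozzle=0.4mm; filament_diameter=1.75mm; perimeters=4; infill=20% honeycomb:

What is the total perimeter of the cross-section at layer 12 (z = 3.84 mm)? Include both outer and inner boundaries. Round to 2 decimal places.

At z = 3.84 mm: the cube (footprint 8.5×29) is included at this height (perimeter 75.00 mm). Overall, the cross-section is a single solid region. Total boundary length (outer) = 75.00 mm.

75.00 mm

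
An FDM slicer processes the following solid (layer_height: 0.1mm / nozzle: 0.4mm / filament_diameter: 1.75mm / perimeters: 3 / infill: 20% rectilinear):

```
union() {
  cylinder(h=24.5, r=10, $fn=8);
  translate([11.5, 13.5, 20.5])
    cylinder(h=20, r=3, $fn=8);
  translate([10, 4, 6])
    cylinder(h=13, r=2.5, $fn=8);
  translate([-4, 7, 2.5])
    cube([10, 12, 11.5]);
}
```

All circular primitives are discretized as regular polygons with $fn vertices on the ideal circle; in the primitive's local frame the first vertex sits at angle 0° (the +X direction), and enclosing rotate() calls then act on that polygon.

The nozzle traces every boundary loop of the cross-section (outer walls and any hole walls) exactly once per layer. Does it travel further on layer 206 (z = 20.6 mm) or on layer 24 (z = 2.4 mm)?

Layer 206 (z = 20.6): the r=10 cylinder contributes a regular 8-gon of circumradius 10 (perimeter = 2·8·10.000·sin(180°/8) = 61.23 mm); the r=3 cylinder at (11.5, 13.5) contributes a regular 8-gon of circumradius 3 (perimeter = 2·8·3.000·sin(180°/8) = 18.37 mm); the cylinder at (10, 4) is absent (z outside [6, 19]); the cube at (-4, 7) is absent (z outside [2.5, 14]); Taking the union: the 2 present regions are separate (no shared area or edge), so areas and boundary lengths simply add and each stays a separate island — boundary = 79.60 mm. So its perimeter = 79.60 mm. Layer 24 (z = 2.4): the r=10 cylinder contributes a regular 8-gon of circumradius 10 (perimeter = 2·8·10.000·sin(180°/8) = 61.23 mm); the cylinder at (11.5, 13.5) does not reach this height (z outside [20.5, 40.5]); the cylinder at (10, 4) is absent (z outside [6, 19]); the cube at (-4, 7) is not intersected at this z (z outside [2.5, 14]); Taking the union: only the r=10 cylinder is present, so the union is just that shape — boundary = 61.23 mm. So its perimeter = 61.23 mm. Layer 206 is larger (79.60 vs 61.23 mm).

layer 206 (z = 20.6 mm)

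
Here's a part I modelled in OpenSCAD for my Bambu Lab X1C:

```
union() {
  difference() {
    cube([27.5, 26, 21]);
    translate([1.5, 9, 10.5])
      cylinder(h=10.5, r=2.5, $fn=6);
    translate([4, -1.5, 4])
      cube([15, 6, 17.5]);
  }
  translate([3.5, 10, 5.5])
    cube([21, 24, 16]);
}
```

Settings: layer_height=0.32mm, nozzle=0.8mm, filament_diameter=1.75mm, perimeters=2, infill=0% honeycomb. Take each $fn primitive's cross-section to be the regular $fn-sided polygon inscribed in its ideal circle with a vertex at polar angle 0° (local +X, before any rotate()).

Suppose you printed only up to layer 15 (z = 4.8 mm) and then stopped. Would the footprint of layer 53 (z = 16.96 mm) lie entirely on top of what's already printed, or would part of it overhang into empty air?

part overhangs

Compare the two slices. At z = 4.8: the 27.5×26 cube contributes its full rectangle (area 715.00 mm²); the cylinder at (1.5, 9) is absent (z outside [10.5, 21]); the cube at (4, -1.5) (footprint 15×6) is included at this height (area 90.00 mm²); Taking the first minus the rest: starting from the 27.5×26 cube (715.00 mm²), the 15×6 cube at (4, -1.5) partially overlaps it — only the 67.50 mm² overlap (of its 90.00 mm²) is removed, clipping the outline — area = 647.50 mm²; the cube at (3.5, 10) is not intersected at this z (z outside [5.5, 21.5]); Merging all regions: only that combined region is present, so the union is just that shape — area = 647.50 mm². At z = 16.96: the 27.5×26 cube contributes its full rectangle (area 715.00 mm²); the r=2.5 cylinder at (1.5, 9) gives a regular 6-gon of circumradius 2.5 (constant along its height) (area = (6/2)·2.500²·sin(360°/6) = 16.24 mm²); the cube at (4, -1.5) (footprint 15×6) is included at this height (area 90.00 mm²); Subtracting the remaining from the first: starting from the 27.5×26 cube (715.00 mm²), the r=2.5 cylinder at (1.5, 9) partially overlaps it — only the 14.51 mm² overlap (of its 16.24 mm²) is removed, clipping the outline; the 15×6 cube at (4, -1.5) partially overlaps it — only the 67.50 mm² overlap (of its 90.00 mm²) is removed, clipping the outline — area = 632.99 mm²; the cube at (3.5, 10) (footprint 21×24) is included at this height (area 504.00 mm²); Combining (union): the regions partially overlap — summed areas 1136.99 mm² minus the doubly-counted overlap 336.00 mm² gives 800.99 mm² — area = 800.99 mm². Checking containment: at z = 16.96 the cross-section extends beyond the z = 4.8 cross-section by about 168.00 mm².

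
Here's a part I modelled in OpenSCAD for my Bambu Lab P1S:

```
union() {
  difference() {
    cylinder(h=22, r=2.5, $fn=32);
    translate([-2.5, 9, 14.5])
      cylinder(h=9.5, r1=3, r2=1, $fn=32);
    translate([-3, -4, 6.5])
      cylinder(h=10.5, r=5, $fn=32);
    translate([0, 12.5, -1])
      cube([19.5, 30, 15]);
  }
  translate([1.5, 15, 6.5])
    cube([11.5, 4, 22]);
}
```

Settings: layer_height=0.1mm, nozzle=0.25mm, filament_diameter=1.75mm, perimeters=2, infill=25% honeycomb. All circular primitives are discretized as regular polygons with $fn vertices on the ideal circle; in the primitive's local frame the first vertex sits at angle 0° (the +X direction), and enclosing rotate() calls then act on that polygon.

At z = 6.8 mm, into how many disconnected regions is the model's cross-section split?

2

At z = 6.8 mm: the cylinder: section is a regular 32-gon, circumradius r=2.5; the cone at (-2.5, 9) is not intersected at this z (z outside [14.5, 24]); the r=5 cylinder at (-3, -4) contributes a regular 32-gon of circumradius 5; the cube at (0, 12.5) (footprint 19.5×30) is included at this height; After the difference (first − rest): starting from the r=2.5 cylinder, the r=5 cylinder at (-3, -4) partially overlaps it — only the 8.64 mm² overlap (of its 78.04 mm²) is removed, clipping the outline; the 19.5×30 cube at (0, 12.5) misses the remaining region (no effect) — 1 connected region; the cube at (1.5, 15) (footprint 11.5×4) is included at this height; Combining (union): the 2 present regions are separate (no shared area or edge), so areas and boundary lengths simply add and each stays a separate island — 2 connected regions. The result has 2 disconnected regions.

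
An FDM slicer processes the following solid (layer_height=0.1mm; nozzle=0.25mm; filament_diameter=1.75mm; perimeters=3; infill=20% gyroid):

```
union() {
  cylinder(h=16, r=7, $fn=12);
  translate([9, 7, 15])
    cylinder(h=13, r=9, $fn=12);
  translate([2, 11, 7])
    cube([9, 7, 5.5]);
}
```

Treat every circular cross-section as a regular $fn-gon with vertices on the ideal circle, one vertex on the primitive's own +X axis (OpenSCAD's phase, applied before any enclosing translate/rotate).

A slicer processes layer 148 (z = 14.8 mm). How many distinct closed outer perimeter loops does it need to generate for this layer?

At z = 14.8 mm: the r=7 cylinder gives a regular 12-gon of circumradius 7 (constant along its height); the cylinder at (9, 7) does not reach this height (z outside [15, 28]); the cube at (2, 11) is not intersected at this z (z outside [7, 12.5]); Combining (union): only the r=7 cylinder is present, so the union is just that shape — 1 connected region. The result has 1 disconnected region.

1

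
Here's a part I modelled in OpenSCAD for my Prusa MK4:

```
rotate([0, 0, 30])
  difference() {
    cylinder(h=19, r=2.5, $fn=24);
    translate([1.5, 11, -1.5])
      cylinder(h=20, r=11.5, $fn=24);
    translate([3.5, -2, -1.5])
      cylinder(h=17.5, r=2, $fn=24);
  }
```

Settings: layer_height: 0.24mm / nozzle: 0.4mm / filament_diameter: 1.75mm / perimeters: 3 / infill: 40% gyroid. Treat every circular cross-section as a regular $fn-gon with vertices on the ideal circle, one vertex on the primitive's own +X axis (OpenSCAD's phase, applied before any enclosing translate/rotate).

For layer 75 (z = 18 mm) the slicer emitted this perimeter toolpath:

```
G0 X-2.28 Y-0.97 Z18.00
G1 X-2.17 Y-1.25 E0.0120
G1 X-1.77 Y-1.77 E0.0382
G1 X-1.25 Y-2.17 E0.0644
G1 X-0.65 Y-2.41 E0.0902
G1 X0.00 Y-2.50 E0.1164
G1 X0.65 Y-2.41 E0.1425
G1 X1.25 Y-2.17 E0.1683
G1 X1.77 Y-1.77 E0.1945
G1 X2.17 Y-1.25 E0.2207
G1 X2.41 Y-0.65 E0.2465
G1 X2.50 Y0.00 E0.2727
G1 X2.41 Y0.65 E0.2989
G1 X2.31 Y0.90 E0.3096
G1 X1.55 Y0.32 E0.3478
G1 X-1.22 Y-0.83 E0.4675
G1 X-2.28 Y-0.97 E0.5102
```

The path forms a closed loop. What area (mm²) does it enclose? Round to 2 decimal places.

8.49 mm²

Apply the shoelace formula to the sequence of (X, Y) vertices; enclosed area = 8.49 mm².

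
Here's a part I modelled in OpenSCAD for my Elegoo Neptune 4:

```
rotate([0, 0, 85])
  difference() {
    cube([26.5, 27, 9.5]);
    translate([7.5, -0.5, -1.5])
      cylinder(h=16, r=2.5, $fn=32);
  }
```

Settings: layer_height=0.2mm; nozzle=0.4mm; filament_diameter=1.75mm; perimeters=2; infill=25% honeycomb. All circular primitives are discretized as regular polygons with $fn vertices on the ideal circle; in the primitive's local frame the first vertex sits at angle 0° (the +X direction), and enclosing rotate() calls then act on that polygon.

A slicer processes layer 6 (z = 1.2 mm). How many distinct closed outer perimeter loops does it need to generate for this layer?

1

At z = 1.2 mm: the 26.5×27 cube contributes its full rectangle; the cylinder at (7.5, -0.5): section is a regular 32-gon, circumradius r=2.5; Subtracting the remaining from the first: starting from the 26.5×27 cube, the r=2.5 cylinder at (7.5, -0.5) partially overlaps it — only the 7.28 mm² overlap (of its 19.51 mm²) is removed, clipping the outline — 1 connected region; (rotated 85° about Z; rotation is an isometry so areas/perimeters/island counts are preserved). The result has 1 disconnected region.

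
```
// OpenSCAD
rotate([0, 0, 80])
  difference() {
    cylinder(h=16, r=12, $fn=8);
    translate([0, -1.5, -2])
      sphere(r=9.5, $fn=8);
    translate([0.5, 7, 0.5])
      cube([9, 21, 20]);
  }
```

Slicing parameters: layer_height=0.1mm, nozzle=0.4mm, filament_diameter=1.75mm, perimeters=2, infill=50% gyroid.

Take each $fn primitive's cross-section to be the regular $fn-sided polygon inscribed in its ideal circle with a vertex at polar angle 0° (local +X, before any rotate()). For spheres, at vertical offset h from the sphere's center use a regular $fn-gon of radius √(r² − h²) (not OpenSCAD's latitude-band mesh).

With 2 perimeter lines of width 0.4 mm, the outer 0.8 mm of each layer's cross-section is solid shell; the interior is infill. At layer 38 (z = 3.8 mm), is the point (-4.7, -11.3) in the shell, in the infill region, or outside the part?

outside

At z = 3.8 mm: the r=12 cylinder contributes a regular 8-gon of circumradius 12; the sphere at (0, -1.5): section is a regular 8-gon, circumradius = √(r²−h²) = √(9.5²−5.8²) = 7.524; the cube at (0.5, 7) is present — its section is the full 9×21 rectangle; Subtracting the remaining from the first: starting from the r=12 cylinder, the r=9.5 sphere at (0, -1.5) lies wholly inside it (removes its full 160.12 mm² and its 46.07 mm outline becomes a hole wall); the 9×21 cube at (0.5, 7) partially overlaps it — only the 25.52 mm² overlap (of its 189.00 mm²) is removed, clipping the outline — 1 connected region with 1 hole; (rotated 80° about Z; rotation is an isometry so areas/perimeters/island counts are preserved). Overall, the cross-section is one region with 1 hole. Undo the 80° rotation: the query point maps to (-11.944, 2.666) in the un-rotated model frame. The nearest boundary edge runs (-12.00, 0.00)→(-8.49, 8.49); distance from the point to it = 0.97 mm. The point is not inside any of the regions above, so it lies outside the cross-section (0.97 mm from the nearest boundary).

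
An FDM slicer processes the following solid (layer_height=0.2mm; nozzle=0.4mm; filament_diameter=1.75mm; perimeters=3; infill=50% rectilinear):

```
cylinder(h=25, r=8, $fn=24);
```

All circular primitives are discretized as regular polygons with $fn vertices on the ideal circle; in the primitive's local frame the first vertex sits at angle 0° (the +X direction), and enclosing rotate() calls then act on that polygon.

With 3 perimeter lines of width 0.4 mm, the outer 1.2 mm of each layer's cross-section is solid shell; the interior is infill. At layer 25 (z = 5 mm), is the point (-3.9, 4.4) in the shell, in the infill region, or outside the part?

infill

At z = 5 mm: the cylinder: section is a regular 24-gon, circumradius r=8. Overall, the cross-section is a single solid region. The nearest boundary edge runs (-4.00, 6.93)→(-5.66, 5.66); distance from the point to it = 2.07 mm. The point is inside the cross-section and 2.07 mm from the nearest boundary — more than the 1.2 mm shell width (3 × 0.4), so it's in the infill interior.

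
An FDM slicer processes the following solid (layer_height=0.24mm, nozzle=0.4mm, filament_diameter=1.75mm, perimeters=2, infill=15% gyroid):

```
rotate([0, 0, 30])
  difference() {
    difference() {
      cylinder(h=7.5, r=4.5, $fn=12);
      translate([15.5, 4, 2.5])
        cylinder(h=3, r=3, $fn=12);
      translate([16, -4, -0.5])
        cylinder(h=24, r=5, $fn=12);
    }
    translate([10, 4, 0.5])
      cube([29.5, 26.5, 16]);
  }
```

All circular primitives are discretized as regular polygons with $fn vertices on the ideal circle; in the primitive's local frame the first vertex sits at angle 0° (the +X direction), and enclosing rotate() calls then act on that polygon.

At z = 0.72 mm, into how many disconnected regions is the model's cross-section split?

At z = 0.72 mm: the r=4.5 cylinder gives a regular 12-gon of circumradius 4.5 (constant along its height); the cylinder at (15.5, 4) is absent (z outside [2.5, 5.5]); the r=5 cylinder at (16, -4) gives a regular 12-gon of circumradius 5 (constant along its height); After the difference (first − rest): starting from the r=4.5 cylinder, the r=5 cylinder at (16, -4) misses the remaining region (no effect) — 1 connected region; the cube at (10, 4) (footprint 29.5×26.5) is included at this height; Taking the first minus the rest: starting from that combined region, the 29.5×26.5 cube at (10, 4) misses the remaining region (no effect) — 1 connected region; (rotated 30° about Z; rotation is an isometry so areas/perimeters/island counts are preserved). The result has 1 disconnected region.

1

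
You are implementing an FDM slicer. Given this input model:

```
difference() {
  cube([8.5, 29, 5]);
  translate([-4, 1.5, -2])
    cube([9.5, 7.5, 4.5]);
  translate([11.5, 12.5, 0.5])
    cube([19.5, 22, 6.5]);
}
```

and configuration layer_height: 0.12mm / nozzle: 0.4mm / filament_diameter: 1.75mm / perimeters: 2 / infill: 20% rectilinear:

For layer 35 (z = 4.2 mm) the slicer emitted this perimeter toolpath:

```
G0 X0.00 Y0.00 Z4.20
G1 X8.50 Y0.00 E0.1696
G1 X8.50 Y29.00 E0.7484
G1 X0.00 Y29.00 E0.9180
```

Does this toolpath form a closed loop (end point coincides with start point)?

Start point (G0): (0.00, 0.00). End point (last G1): the path does not return to the start — open.

no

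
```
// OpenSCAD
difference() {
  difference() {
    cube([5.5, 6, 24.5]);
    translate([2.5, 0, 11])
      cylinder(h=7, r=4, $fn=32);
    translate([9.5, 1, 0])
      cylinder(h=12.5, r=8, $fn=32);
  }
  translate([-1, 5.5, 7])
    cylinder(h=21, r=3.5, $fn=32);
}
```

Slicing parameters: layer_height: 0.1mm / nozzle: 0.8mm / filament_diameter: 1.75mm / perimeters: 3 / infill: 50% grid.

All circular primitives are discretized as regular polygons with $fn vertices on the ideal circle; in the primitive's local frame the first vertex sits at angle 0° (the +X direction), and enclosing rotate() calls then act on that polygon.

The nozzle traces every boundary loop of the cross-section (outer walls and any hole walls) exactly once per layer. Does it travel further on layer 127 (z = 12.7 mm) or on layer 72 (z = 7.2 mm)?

Layer 127 (z = 12.7): the cube is present — its section is the full 5.5×6 rectangle (perimeter 23.00 mm); the cylinder at (2.5, 0): section is a regular 32-gon, circumradius r=4 (perimeter = 2·32·4.000·sin(180°/32) = 25.09 mm); the cylinder at (9.5, 1) is not intersected at this z (z outside [0, 12.5]); Subtracting the remaining from the first: starting from the 5.5×6 cube, the r=4 cylinder at (2.5, 0) partially overlaps it — only the 19.98 mm² overlap (of its 49.94 mm²) is removed, clipping the outline — boundary = 17.90 mm; the r=3.5 cylinder at (-1, 5.5) gives a regular 32-gon of circumradius 3.5 (constant along its height) (perimeter = 2·32·3.500·sin(180°/32) = 21.96 mm); After the difference (first − rest): starting from that combined region, the r=3.5 cylinder at (-1, 5.5) partially overlaps it — only the 5.53 mm² overlap (of its 38.24 mm²) is removed, clipping the outline — boundary = 12.31 mm. So its perimeter = 12.31 mm. Layer 72 (z = 7.2): the cube (footprint 5.5×6) is included at this height (perimeter 23.00 mm); the cylinder at (2.5, 0) is absent (z outside [11, 18]); the cylinder at (9.5, 1): section is a regular 32-gon, circumradius r=8 (perimeter = 2·32·8.000·sin(180°/32) = 50.18 mm); Taking the first minus the rest: starting from the 5.5×6 cube, the r=8 cylinder at (9.5, 1) partially overlaps it — only the 21.03 mm² overlap (of its 199.77 mm²) is removed, clipping the outline — boundary = 17.33 mm; the cylinder at (-1, 5.5): section is a regular 32-gon, circumradius r=3.5 (perimeter = 2·32·3.500·sin(180°/32) = 21.96 mm); Subtracting the remaining from the first: starting from the result so far, the r=3.5 cylinder at (-1, 5.5) partially overlaps it — only the 7.33 mm² overlap (of its 38.24 mm²) is removed, clipping the outline — boundary = 14.44 mm. So its perimeter = 14.44 mm. Layer 72 is larger (14.44 vs 12.31 mm).

layer 72 (z = 7.2 mm)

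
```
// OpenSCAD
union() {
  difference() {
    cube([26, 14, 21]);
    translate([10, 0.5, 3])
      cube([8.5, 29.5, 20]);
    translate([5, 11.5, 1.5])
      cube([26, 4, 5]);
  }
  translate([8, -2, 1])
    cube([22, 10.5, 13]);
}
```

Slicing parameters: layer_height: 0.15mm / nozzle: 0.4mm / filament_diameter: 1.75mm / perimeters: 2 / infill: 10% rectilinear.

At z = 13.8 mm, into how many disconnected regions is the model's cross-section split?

At z = 13.8 mm: the 26×14 cube contributes its full rectangle; the cube at (10, 0.5) is present — its section is the full 8.5×29.5 rectangle; the cube at (5, 11.5) is absent (z outside [1.5, 6.5]); Subtracting the remaining from the first: starting from the 26×14 cube, the 8.5×29.5 cube at (10, 0.5) partially overlaps it — only the 114.75 mm² overlap (of its 250.75 mm²) is removed, clipping the outline — 1 connected region; the cube at (8, -2) is present — its section is the full 22×10.5 rectangle; Taking the union: the regions partially overlap (shared area 85.00 mm²), so overlapping operands fuse into one piece — 1 connected region. The result has 1 disconnected region.

1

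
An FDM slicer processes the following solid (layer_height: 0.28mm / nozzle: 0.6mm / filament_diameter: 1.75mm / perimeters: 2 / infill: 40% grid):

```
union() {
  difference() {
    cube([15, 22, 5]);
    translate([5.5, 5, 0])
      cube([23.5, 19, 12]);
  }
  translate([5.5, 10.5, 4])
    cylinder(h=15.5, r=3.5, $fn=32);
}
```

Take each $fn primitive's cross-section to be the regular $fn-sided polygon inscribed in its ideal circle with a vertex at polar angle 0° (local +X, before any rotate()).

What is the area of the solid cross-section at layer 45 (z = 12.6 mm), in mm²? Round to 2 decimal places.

38.24 mm²

At z = 12.6 mm: the cube is not intersected at this z (z outside [0, 5]); the cube at (5.5, 5) does not reach this height (z outside [0, 12]); Taking the first minus the rest: the first operand is absent here, so nothing remains; the r=3.5 cylinder at (5.5, 10.5) contributes a regular 32-gon of circumradius 3.5 (area = (32/2)·3.500²·sin(360°/32) = 38.24 mm²); Merging all regions: only the r=3.5 cylinder at (5.5, 10.5) is present, so the union is just that shape — area = 38.24 mm². Overall, the cross-section is a single solid region. Net area = 38.24 mm².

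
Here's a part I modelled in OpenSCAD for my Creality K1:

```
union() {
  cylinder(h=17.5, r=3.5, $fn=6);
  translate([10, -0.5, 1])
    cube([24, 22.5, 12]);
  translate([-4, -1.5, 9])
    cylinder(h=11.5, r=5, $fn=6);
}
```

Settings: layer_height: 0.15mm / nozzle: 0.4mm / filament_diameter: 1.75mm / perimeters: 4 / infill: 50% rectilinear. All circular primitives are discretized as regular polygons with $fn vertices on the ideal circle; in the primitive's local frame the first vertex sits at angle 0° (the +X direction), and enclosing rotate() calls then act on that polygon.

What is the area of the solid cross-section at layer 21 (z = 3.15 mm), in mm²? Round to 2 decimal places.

571.83 mm²

At z = 3.15 mm: the r=3.5 cylinder gives a regular 6-gon of circumradius 3.5 (constant along its height) (area = (6/2)·3.500²·sin(360°/6) = 31.83 mm²); the cube at (10, -0.5) is present — its section is the full 24×22.5 rectangle (area 540.00 mm²); the cylinder at (-4, -1.5) is absent (z outside [9, 20.5]); Combining (union): the 2 present regions are separate (no shared area or edge), so areas and boundary lengths simply add and each stays a separate island — area = 571.83 mm². Overall, the cross-section has 2 separate islands. Net area = 571.83 mm².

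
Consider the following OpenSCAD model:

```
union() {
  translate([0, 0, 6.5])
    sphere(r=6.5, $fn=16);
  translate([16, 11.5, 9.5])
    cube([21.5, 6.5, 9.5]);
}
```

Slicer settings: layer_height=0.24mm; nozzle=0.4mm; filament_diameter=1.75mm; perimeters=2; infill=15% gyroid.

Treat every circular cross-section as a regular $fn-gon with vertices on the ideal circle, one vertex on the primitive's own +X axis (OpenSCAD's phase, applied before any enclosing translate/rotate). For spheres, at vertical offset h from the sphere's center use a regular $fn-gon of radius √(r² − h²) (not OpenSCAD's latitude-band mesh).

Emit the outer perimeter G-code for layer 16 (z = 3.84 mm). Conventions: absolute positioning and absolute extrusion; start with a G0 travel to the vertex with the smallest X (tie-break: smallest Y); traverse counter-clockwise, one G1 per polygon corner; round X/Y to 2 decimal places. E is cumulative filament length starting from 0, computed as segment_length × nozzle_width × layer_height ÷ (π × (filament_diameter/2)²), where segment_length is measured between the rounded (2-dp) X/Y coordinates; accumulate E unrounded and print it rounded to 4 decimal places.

At z = 3.84 mm: the sphere: section is a regular 16-gon, circumradius = √(r²−h²) = √(6.5²−2.66²) = 5.931; the cube at (16, 11.5) is not intersected at this z (z outside [9.5, 19]); Combining (union): only the r=6.5 sphere is present, so the union is just that shape — 1 connected region. The outline is a single polygon with 16 vertices. Extrusion per mm of travel: 0.4 × 0.24 / (π × 0.875²) = 0.039912. Accumulating E over each segment gives final E = 1.4775.

G0 X-5.93 Y0.00 Z3.84
G1 X-5.48 Y-2.27 E0.0924
G1 X-4.19 Y-4.19 E0.1847
G1 X-2.27 Y-5.48 E0.2770
G1 X0.00 Y-5.93 E0.3694
G1 X2.27 Y-5.48 E0.4617
G1 X4.19 Y-4.19 E0.5541
G1 X5.48 Y-2.27 E0.6464
G1 X5.93 Y0.00 E0.7387
G1 X5.48 Y2.27 E0.8311
G1 X4.19 Y4.19 E0.9234
G1 X2.27 Y5.48 E1.0157
G1 X0.00 Y5.93 E1.1081
G1 X-2.27 Y5.48 E1.2005
G1 X-4.19 Y4.19 E1.2928
G1 X-5.48 Y2.27 E1.3851
G1 X-5.93 Y0.00 E1.4775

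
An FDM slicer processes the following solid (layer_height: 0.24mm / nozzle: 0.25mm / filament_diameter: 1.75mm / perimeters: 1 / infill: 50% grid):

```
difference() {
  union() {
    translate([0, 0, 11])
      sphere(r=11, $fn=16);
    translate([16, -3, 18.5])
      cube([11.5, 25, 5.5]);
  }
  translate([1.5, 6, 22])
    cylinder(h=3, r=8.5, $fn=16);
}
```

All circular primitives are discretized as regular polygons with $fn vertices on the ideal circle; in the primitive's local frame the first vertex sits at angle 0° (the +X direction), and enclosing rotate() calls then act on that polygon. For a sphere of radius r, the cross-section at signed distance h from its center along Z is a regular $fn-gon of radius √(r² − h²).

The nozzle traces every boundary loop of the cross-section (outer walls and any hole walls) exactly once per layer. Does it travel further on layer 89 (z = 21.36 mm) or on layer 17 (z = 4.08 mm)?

layer 89 (z = 21.36 mm)

Layer 89 (z = 21.36): the r=11 sphere contributes a regular 16-gon of circumradius √(11²−10.36²) = 3.697 (perimeter = 2·16·3.697·sin(180°/16) = 23.08 mm); the cube at (16, -3) (footprint 11.5×25) is included at this height (perimeter 73.00 mm); Merging all regions: the 2 present regions are separate (no shared area or edge), so areas and boundary lengths simply add and each stays a separate island — boundary = 96.08 mm; the cylinder at (1.5, 6) is not intersected at this z (z outside [22, 25]); After the difference (first − rest): none of the subtracted shapes is present at this height, so that combined region is unchanged — boundary = 96.08 mm. So its perimeter = 96.08 mm. Layer 17 (z = 4.08): the sphere: section is a regular 16-gon, circumradius = √(r²−h²) = √(11²−6.92²) = 8.551 (perimeter = 2·16·8.551·sin(180°/16) = 53.38 mm); the cube at (16, -3) is absent (z outside [18.5, 24]); Combining (union): only the r=11 sphere is present, so the union is just that shape — boundary = 53.38 mm; the cylinder at (1.5, 6) does not reach this height (z outside [22, 25]); Subtracting the remaining from the first: none of the subtracted shapes is present at this height, so the result so far is unchanged — boundary = 53.38 mm. So its perimeter = 53.38 mm. Layer 89 is larger (96.08 vs 53.38 mm).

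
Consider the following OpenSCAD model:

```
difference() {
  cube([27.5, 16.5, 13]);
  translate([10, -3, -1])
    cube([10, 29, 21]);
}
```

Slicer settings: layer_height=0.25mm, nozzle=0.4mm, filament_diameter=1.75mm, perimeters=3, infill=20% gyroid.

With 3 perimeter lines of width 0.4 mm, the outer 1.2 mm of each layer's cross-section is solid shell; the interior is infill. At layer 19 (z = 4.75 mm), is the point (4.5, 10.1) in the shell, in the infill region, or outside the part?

infill

At z = 4.75 mm: the 27.5×16.5 cube contributes its full rectangle; the cube at (10, -3) is present — its section is the full 10×29 rectangle; After the difference (first − rest): starting from the 27.5×16.5 cube, the 10×29 cube at (10, -3) partially overlaps it — only the 165.00 mm² overlap (of its 290.00 mm²) is removed, clipping the outline — 2 connected regions. Overall, the cross-section has 2 separate islands. The nearest boundary edge runs (0.00, 0.00)→(0.00, 16.50); distance from the point to it = 4.50 mm. (Shell/infill is judged within the island containing the point — the largest one.) The point is inside the cross-section and 4.50 mm from the nearest boundary — more than the 1.2 mm shell width (3 × 0.4), so it's in the infill interior.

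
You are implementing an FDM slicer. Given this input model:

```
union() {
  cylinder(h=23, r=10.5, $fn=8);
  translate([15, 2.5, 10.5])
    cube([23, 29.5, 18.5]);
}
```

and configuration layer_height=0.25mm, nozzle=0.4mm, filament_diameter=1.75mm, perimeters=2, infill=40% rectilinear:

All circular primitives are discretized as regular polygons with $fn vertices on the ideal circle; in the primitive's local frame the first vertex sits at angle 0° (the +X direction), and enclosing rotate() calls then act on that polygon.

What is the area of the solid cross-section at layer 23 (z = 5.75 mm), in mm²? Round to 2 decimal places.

At z = 5.75 mm: the r=10.5 cylinder gives a regular 8-gon of circumradius 10.5 (constant along its height) (area = (8/2)·10.500²·sin(360°/8) = 311.83 mm²); the cube at (15, 2.5) is not intersected at this z (z outside [10.5, 29]); Combining (union): only the r=10.5 cylinder is present, so the union is just that shape — area = 311.83 mm². Overall, the cross-section is a single solid region. Net area = 311.83 mm².

311.83 mm²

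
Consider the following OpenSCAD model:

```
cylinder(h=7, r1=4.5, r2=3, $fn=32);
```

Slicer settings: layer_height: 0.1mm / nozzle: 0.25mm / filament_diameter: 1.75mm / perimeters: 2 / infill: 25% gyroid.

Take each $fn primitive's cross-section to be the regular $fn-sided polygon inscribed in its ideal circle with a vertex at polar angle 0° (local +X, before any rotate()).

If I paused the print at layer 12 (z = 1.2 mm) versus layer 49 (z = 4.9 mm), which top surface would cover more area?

Layer 12 (z = 1.2): the cone (r1=4.5→r2=3) has section circumradius 4.243 here — a regular 32-gon (area = (32/2)·4.243²·sin(360°/32) = 56.19 mm²). So its area = 56.19 mm². Layer 49 (z = 4.9): the cone (r1=4.5→r2=3) has section circumradius 3.450 here — a regular 32-gon (area = (32/2)·3.450²·sin(360°/32) = 37.15 mm²). So its area = 37.15 mm². Layer 12 is larger (56.19 vs 37.15 mm²).

layer 12 (z = 1.2 mm)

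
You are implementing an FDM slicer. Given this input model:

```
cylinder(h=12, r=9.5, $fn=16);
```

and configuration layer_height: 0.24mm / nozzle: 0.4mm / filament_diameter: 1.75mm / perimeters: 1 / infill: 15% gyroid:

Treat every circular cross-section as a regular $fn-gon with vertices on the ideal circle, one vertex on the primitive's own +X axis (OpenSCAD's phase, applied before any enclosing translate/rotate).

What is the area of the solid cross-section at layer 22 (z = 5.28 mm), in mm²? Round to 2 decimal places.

276.30 mm²

At z = 5.28 mm: the r=9.5 cylinder contributes a regular 16-gon of circumradius 9.5 (area = (16/2)·9.500²·sin(360°/16) = 276.30 mm²). Overall, the cross-section is a single solid region. Net area = 276.30 mm².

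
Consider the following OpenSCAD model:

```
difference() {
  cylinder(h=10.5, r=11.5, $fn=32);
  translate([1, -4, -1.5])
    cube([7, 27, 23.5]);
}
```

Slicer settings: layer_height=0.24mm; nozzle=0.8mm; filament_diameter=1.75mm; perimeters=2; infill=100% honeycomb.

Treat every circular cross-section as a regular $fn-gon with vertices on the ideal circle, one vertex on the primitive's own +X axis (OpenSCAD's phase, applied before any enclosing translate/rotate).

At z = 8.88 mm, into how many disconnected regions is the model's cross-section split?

1

At z = 8.88 mm: the r=11.5 cylinder gives a regular 32-gon of circumradius 11.5 (constant along its height); the cube at (1, -4) (footprint 7×27) is included at this height; After the difference (first − rest): starting from the r=11.5 cylinder, the 7×27 cube at (1, -4) partially overlaps it — only the 100.13 mm² overlap (of its 189.00 mm²) is removed, clipping the outline — 1 connected region. The result has 1 disconnected region.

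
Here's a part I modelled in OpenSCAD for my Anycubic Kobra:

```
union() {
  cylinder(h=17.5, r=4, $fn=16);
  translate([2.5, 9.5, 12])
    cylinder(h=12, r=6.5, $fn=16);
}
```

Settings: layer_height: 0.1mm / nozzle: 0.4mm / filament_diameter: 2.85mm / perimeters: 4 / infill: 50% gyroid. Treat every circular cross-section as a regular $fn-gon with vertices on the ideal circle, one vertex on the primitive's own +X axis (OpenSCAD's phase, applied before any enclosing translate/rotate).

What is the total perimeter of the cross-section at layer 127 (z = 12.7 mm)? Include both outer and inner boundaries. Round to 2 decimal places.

At z = 12.7 mm: the r=4 cylinder contributes a regular 16-gon of circumradius 4 (perimeter = 2·16·4.000·sin(180°/16) = 24.97 mm); the r=6.5 cylinder at (2.5, 9.5) gives a regular 16-gon of circumradius 6.5 (constant along its height) (perimeter = 2·16·6.500·sin(180°/16) = 40.58 mm); Combining (union): the regions partially overlap (shared area 1.18 mm²), so the edge portions inside another operand are dropped and the merged outline is re-measured after clipping — boundary = 58.88 mm. Overall, the cross-section is a single solid region. Total boundary length (outer) = 58.88 mm.

58.88 mm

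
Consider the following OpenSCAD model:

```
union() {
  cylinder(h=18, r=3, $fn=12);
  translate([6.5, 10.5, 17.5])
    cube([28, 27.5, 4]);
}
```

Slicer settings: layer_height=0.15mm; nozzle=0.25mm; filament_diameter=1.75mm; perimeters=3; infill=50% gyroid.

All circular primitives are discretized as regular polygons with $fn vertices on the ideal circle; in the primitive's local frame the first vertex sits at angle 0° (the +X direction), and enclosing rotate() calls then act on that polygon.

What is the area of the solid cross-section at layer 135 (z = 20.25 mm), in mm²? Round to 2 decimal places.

At z = 20.25 mm: the cylinder is not intersected at this z (z outside [0, 18]); the cube at (6.5, 10.5) is present — its section is the full 28×27.5 rectangle (area 770.00 mm²); Combining (union): only the 28×27.5 cube at (6.5, 10.5) is present, so the union is just that shape — area = 770.00 mm². Overall, the cross-section is a single solid region. Net area = 770.00 mm².

770.00 mm²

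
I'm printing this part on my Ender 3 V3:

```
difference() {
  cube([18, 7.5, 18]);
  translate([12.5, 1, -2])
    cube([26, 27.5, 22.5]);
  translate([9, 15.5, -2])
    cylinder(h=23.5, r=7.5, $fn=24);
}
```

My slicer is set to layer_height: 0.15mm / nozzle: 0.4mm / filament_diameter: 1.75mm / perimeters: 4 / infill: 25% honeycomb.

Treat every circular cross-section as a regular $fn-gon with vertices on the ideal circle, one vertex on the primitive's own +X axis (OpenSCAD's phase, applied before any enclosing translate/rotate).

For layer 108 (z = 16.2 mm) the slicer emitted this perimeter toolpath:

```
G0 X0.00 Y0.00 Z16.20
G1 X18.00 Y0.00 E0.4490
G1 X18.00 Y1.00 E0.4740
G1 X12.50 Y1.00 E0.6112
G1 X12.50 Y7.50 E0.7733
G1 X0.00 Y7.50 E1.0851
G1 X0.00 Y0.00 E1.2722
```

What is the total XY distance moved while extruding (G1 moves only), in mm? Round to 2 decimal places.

Sum the Euclidean lengths of each G1 segment: total = 51.00 mm.

51.00 mm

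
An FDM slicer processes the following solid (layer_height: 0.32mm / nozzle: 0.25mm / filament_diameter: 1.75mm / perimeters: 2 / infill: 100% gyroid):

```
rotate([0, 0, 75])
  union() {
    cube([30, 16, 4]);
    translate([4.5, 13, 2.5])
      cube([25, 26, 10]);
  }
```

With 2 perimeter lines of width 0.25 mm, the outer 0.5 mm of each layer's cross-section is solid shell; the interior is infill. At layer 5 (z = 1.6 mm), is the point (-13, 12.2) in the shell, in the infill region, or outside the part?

At z = 1.6 mm: the cube (footprint 30×16) is included at this height; the cube at (4.5, 13) is absent (z outside [2.5, 12.5]); Combining (union): only the 30×16 cube is present, so the union is just that shape — 1 connected region; (whole slice rotated 75° about Z — lengths, areas and connectivity unchanged). Overall, the cross-section is a single solid region. Undo the 75° rotation: the query point maps to (8.420, 15.715) in the un-rotated model frame. The nearest boundary edge runs (30.00, 16.00)→(0.00, 16.00); distance from the point to it = 0.29 mm. The point is inside the cross-section, 0.29 mm from the nearest boundary — within the 0.5 mm shell band (2 × 0.25).

shell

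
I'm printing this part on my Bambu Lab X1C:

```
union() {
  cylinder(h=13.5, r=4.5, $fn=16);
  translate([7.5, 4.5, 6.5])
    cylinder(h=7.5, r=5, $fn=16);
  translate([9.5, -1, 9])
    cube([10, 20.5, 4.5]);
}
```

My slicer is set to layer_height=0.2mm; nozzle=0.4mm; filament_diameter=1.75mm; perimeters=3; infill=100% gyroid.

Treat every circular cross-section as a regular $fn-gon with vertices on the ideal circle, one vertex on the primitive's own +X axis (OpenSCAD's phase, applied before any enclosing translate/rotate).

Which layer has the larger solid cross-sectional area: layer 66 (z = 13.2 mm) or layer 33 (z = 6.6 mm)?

layer 66 (z = 13.2 mm)

Layer 66 (z = 13.2): the cylinder: section is a regular 16-gon, circumradius r=4.5 (area = (16/2)·4.500²·sin(360°/16) = 61.99 mm²); the r=5 cylinder at (7.5, 4.5) gives a regular 16-gon of circumradius 5 (constant along its height) (area = (16/2)·5.000²·sin(360°/16) = 76.54 mm²); the cube at (9.5, -1) is present — its section is the full 10×20.5 rectangle (area 205.00 mm²); Combining (union): the regions partially overlap — summed areas 343.53 mm² minus the doubly-counted overlap 20.51 mm² gives 323.02 mm² — area = 323.02 mm². So its area = 323.02 mm². Layer 33 (z = 6.6): the r=4.5 cylinder gives a regular 16-gon of circumradius 4.5 (constant along its height) (area = (16/2)·4.500²·sin(360°/16) = 61.99 mm²); the r=5 cylinder at (7.5, 4.5) contributes a regular 16-gon of circumradius 5 (area = (16/2)·5.000²·sin(360°/16) = 76.54 mm²); the cube at (9.5, -1) is absent (z outside [9, 13.5]); Taking the union: the regions partially overlap — summed areas 138.53 mm² minus the doubly-counted overlap 1.45 mm² gives 137.09 mm² — area = 137.09 mm². So its area = 137.09 mm². Layer 66 is larger (323.02 vs 137.09 mm²).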